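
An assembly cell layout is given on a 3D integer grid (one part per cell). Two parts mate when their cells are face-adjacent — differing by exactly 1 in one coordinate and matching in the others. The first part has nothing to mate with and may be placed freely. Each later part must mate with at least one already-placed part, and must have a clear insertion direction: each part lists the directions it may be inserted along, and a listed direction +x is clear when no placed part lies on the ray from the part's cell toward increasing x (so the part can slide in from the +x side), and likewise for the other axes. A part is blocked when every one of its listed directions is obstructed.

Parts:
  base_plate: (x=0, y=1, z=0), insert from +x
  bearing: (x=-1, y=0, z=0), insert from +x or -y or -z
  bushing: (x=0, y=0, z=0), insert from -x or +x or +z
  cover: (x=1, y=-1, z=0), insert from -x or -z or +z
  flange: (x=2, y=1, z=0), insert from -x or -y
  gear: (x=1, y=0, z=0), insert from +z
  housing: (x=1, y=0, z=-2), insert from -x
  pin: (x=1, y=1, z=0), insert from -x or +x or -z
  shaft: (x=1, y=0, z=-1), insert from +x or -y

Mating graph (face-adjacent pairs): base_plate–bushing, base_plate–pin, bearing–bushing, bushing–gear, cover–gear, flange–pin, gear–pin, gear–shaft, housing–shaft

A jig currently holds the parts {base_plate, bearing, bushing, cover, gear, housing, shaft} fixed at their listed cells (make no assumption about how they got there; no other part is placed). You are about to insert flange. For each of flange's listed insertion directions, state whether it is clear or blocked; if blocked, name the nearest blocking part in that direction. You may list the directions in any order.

-x: blocked by base_plate; -y: clear

-x: nearest on ray is base_plate@(0, 1, 0) ⇒ blocked
-y: ray from flange(2, 1, 0) has no placed part ⇒ clear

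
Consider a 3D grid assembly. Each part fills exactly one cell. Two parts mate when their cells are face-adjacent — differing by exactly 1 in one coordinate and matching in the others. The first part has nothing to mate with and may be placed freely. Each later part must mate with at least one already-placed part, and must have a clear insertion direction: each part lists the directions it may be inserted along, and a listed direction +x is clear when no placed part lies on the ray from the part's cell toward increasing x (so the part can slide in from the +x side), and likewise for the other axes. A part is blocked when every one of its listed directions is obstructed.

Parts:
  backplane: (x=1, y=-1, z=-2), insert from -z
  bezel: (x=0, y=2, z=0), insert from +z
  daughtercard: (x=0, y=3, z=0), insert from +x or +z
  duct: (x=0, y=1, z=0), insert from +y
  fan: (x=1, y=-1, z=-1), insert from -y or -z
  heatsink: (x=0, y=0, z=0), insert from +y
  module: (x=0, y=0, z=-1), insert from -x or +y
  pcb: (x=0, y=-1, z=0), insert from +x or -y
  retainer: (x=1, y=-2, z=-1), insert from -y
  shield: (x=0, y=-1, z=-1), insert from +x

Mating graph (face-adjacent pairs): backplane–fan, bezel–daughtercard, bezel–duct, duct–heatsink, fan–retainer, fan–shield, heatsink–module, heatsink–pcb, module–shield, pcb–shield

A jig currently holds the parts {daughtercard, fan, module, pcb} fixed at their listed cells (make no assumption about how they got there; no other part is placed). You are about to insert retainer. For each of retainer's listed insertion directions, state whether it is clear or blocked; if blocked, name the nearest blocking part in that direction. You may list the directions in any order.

-y: clear

-y: ray from retainer(1, -2, -1) has no placed part ⇒ clear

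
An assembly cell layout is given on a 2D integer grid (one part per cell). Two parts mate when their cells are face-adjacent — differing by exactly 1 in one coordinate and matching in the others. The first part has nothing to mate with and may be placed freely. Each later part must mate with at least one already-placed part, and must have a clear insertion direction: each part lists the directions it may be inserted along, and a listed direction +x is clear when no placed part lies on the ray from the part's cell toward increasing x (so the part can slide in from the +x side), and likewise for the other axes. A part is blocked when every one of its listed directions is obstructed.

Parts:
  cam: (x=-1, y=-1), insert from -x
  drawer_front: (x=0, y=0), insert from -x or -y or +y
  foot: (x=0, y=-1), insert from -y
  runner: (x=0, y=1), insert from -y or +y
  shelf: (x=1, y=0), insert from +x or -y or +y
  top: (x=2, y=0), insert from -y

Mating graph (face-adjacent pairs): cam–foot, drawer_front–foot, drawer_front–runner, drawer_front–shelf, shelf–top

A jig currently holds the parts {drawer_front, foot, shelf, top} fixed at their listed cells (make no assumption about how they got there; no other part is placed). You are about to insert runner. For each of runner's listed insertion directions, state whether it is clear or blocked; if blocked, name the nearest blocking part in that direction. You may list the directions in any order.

+y: clear; -y: blocked by drawer_front

-y: nearest on ray is drawer_front@(0, 0) ⇒ blocked
+y: ray from runner(0, 1) has no placed part ⇒ clear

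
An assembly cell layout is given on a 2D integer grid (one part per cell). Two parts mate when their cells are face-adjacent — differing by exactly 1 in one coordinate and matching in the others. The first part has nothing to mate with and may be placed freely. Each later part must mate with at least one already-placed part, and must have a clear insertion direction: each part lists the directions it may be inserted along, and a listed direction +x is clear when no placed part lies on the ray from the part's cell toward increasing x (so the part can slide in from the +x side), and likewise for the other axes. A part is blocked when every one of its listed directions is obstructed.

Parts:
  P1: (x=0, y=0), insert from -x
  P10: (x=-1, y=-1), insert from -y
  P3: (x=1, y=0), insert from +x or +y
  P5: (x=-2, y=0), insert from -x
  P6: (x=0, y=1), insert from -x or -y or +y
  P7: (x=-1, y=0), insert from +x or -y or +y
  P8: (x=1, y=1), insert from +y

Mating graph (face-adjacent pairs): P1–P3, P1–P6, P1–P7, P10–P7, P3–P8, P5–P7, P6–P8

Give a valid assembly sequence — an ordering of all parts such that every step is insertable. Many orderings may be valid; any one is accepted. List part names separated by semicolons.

P3; P1; P7; P10; P5; P8; P6

1. P3@(1, 0) [+x clear] — {P3}
2. P1@(0, 0) [-x clear] — {P1, P3}
3. P7@(-1, 0) [-y clear] — {P1, P3, P7}
4. P10@(-1, -1) [-y clear] — {P1, P10, P3, P7}
5. P5@(-2, 0) [-x clear] — {P1, P10, P3, P5, P7}
6. P8@(1, 1) [+y clear] — {P1, P10, P3, P5, P7, P8}
7. P6@(0, 1) [-x clear] — {P1, P10, P3, P5, P6, P7, P8}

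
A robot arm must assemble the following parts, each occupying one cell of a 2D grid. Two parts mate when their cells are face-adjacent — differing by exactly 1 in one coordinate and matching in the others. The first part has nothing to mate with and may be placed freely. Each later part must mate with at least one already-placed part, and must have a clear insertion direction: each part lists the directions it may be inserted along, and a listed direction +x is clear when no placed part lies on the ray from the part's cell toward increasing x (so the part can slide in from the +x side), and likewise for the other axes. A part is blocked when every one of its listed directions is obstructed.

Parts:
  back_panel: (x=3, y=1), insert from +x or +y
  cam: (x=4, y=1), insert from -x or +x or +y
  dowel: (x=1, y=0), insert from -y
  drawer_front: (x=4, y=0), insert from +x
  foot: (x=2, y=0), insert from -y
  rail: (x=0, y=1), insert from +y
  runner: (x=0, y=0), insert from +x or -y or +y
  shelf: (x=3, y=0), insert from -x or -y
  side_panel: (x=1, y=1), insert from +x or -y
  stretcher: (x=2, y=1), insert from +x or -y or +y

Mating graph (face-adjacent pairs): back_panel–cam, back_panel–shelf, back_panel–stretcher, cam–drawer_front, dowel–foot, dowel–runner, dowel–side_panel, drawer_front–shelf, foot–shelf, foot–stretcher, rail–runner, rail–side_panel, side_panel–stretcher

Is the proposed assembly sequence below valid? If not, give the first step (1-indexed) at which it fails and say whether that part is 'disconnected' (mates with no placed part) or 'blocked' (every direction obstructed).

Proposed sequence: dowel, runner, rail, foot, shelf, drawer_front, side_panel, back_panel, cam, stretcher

Valid

1. dowel@(1, 0) [-y clear] — {dowel}
2. runner@(0, 0) [-y clear] — {dowel, runner}
3. rail@(0, 1) [+y clear] — {dowel, rail, runner}
4. foot@(2, 0) [-y clear] — {dowel, foot, rail, runner}
5. shelf@(3, 0) [-y clear] — {dowel, foot, rail, runner, shelf}
6. drawer_front@(4, 0) [+x clear] — {dowel, drawer_front, foot, rail, runner, shelf}
7. side_panel@(1, 1) [+x clear] — {dowel, drawer_front, foot, rail, runner, shelf, side_panel}
8. back_panel@(3, 1) [+x clear] — {back_panel, dowel, drawer_front, foot, rail, runner, shelf, side_panel}
9. cam@(4, 1) [+x clear] — {back_panel, cam, dowel, drawer_front, foot, rail, runner, shelf, side_panel}
10. stretcher@(2, 1) [+y clear] — {back_panel, cam, dowel, drawer_front, foot, rail, runner, shelf, side_panel, stretcher}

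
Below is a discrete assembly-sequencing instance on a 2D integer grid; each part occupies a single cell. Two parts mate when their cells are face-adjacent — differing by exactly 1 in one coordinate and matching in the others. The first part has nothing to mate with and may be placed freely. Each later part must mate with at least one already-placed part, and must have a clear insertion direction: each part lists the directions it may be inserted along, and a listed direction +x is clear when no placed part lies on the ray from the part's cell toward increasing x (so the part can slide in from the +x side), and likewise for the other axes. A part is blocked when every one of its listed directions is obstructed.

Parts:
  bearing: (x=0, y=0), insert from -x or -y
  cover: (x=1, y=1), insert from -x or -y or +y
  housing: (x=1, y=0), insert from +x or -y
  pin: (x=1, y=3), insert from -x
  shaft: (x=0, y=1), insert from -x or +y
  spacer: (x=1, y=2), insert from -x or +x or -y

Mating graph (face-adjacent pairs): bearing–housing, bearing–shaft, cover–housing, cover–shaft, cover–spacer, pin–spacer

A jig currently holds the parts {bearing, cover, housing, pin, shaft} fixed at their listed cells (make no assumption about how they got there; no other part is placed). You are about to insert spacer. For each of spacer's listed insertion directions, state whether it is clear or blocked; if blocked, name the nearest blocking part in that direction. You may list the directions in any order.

-x: ray from spacer(1, 2) has no placed part ⇒ clear
+x: ray from spacer(1, 2) has no placed part ⇒ clear
-y: nearest on ray is cover@(1, 1) ⇒ blocked

+x: clear; -x: clear; -y: blocked by cover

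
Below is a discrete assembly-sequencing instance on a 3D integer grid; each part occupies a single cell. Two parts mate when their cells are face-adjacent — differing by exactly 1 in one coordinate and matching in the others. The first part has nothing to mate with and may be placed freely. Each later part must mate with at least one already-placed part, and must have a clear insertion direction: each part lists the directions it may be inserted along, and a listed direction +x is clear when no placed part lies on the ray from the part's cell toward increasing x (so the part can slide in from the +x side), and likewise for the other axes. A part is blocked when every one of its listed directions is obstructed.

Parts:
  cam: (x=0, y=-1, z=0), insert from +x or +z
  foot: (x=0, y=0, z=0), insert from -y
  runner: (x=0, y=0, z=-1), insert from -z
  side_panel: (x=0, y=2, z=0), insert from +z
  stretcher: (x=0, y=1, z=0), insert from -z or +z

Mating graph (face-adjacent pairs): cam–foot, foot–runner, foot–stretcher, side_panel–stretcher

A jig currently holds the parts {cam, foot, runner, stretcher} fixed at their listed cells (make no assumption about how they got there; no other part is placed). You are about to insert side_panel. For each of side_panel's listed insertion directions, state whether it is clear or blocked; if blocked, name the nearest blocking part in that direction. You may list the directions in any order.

+z: ray from side_panel(0, 2, 0) has no placed part ⇒ clear

+z: clear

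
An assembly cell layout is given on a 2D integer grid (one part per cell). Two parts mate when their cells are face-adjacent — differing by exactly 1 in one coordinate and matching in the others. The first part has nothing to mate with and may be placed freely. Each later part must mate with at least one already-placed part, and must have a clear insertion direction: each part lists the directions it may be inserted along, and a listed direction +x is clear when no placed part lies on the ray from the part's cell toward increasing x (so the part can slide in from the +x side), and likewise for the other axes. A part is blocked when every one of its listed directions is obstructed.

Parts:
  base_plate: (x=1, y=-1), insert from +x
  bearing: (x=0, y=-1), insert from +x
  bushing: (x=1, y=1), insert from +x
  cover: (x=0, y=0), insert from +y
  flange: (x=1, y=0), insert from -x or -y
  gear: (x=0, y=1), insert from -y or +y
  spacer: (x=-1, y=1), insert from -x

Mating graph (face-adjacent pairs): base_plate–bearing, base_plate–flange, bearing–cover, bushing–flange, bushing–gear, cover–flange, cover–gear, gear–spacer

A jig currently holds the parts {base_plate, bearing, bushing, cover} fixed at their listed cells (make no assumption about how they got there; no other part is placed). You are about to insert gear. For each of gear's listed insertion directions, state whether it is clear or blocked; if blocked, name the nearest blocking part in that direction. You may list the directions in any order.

+y: clear; -y: blocked by cover

-y: nearest on ray is cover@(0, 0) ⇒ blocked
+y: ray from gear(0, 1) has no placed part ⇒ clear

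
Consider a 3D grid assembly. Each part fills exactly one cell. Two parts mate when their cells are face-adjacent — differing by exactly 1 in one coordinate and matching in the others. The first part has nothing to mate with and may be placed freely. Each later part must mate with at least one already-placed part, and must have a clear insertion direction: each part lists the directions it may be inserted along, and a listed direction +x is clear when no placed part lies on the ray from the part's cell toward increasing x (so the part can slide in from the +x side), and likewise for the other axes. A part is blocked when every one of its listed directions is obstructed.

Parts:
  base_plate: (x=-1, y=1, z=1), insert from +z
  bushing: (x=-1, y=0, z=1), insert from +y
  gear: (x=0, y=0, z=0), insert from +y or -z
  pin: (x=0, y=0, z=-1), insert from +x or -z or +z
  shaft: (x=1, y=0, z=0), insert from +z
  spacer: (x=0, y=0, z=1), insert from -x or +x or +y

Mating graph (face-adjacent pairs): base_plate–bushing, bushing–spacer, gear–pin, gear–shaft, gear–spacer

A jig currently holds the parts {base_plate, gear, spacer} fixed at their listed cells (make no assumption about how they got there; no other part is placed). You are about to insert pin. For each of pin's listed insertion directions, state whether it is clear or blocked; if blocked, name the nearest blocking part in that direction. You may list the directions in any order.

+x: ray from pin(0, 0, -1) has no placed part ⇒ clear
-z: ray from pin(0, 0, -1) has no placed part ⇒ clear
+z: nearest on ray is gear@(0, 0, 0) ⇒ blocked

+x: clear; +z: blocked by gear; -z: clear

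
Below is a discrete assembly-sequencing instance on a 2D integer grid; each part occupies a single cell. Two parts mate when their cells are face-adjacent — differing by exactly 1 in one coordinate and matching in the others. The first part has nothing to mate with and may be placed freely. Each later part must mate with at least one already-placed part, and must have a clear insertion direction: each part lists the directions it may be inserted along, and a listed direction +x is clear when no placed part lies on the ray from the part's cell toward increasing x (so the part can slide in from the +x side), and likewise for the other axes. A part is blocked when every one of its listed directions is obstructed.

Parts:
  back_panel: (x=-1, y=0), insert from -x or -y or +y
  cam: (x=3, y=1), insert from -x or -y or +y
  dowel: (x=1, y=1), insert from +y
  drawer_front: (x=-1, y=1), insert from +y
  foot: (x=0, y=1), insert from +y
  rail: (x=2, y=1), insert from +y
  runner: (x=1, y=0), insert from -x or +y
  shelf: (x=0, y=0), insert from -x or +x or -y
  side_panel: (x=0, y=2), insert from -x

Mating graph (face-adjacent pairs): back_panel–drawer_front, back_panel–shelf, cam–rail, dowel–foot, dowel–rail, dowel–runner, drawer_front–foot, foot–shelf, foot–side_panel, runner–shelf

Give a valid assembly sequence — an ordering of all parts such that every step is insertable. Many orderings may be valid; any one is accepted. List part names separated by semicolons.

1. dowel@(1, 1) [+y clear] — {dowel}
2. foot@(0, 1) [+y clear] — {dowel, foot}
3. side_panel@(0, 2) [-x clear] — {dowel, foot, side_panel}
4. drawer_front@(-1, 1) [+y clear] — {dowel, drawer_front, foot, side_panel}
5. runner@(1, 0) [-x clear] — {dowel, drawer_front, foot, runner, side_panel}
6. back_panel@(-1, 0) [-x clear] — {back_panel, dowel, drawer_front, foot, runner, side_panel}
7. shelf@(0, 0) [-y clear] — {back_panel, dowel, drawer_front, foot, runner, shelf, side_panel}
8. rail@(2, 1) [+y clear] — {back_panel, dowel, drawer_front, foot, rail, runner, shelf, side_panel}
9. cam@(3, 1) [-y clear] — {back_panel, cam, dowel, drawer_front, foot, rail, runner, shelf, side_panel}

dowel; foot; side_panel; drawer_front; runner; back_panel; shelf; rail; cam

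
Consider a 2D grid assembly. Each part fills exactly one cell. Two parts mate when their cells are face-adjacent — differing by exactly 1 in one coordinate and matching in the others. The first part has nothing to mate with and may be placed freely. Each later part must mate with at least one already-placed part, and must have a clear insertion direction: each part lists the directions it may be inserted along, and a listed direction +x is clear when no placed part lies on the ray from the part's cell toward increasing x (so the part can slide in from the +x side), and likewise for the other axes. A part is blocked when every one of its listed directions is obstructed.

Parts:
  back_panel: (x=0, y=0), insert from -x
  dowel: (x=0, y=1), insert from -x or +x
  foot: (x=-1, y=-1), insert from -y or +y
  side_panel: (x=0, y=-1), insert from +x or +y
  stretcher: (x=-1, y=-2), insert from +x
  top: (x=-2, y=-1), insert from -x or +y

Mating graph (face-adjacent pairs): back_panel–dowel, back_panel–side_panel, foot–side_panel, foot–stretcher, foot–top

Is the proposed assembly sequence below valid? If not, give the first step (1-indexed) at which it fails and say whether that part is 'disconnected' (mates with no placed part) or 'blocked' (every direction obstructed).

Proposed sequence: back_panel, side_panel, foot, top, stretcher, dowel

1. back_panel@(0, 0) [-x clear] — {back_panel}
2. side_panel@(0, -1) [+x clear] — {back_panel, side_panel}
3. foot@(-1, -1) [-y clear] — {back_panel, foot, side_panel}
4. top@(-2, -1) [-x clear] — {back_panel, foot, side_panel, top}
5. stretcher@(-1, -2) [+x clear] — {back_panel, foot, side_panel, stretcher, top}
6. dowel@(0, 1) [-x clear] — {back_panel, dowel, foot, side_panel, stretcher, top}

Valid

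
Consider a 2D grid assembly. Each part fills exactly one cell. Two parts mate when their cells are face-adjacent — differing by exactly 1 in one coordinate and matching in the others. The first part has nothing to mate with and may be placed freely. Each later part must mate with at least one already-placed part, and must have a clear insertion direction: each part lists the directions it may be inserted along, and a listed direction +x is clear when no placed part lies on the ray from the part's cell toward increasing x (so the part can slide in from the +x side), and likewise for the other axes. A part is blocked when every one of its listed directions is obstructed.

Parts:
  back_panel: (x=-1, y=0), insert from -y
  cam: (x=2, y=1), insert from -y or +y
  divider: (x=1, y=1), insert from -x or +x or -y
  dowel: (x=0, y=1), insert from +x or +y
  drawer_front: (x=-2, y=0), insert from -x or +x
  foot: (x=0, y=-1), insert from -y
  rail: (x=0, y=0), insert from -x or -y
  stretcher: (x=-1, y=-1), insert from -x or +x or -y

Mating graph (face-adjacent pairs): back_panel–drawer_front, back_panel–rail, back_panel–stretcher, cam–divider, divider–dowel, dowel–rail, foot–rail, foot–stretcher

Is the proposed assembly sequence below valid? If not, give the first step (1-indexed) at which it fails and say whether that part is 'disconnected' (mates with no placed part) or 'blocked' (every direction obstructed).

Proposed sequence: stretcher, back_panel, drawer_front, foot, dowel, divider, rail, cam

Invalid at step 2 (blocked)

1. stretcher@(-1, -1) [-x clear] — {stretcher}
2. back_panel@(-1, 0) — -y all obstructed ⇒ blocked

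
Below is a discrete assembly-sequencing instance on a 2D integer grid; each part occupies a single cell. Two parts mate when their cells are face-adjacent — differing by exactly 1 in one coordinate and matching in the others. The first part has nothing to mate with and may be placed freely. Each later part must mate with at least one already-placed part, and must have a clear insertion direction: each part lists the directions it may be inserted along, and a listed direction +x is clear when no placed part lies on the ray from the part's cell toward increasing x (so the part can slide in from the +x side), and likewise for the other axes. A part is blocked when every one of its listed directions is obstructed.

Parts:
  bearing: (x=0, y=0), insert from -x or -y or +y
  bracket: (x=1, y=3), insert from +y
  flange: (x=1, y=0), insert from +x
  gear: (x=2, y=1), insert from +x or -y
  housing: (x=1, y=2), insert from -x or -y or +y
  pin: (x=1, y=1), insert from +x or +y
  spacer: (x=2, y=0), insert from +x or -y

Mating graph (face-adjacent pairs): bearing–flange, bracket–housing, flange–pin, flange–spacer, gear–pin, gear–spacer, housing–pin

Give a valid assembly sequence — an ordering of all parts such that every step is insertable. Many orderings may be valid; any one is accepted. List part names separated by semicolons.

1. bearing@(0, 0) [-x clear] — {bearing}
2. flange@(1, 0) [+x clear] — {bearing, flange}
3. spacer@(2, 0) [+x clear] — {bearing, flange, spacer}
4. pin@(1, 1) [+x clear] — {bearing, flange, pin, spacer}
5. housing@(1, 2) [-x clear] — {bearing, flange, housing, pin, spacer}
6. gear@(2, 1) [+x clear] — {bearing, flange, gear, housing, pin, spacer}
7. bracket@(1, 3) [+y clear] — {bearing, bracket, flange, gear, housing, pin, spacer}

bearing; flange; spacer; pin; housing; gear; bracket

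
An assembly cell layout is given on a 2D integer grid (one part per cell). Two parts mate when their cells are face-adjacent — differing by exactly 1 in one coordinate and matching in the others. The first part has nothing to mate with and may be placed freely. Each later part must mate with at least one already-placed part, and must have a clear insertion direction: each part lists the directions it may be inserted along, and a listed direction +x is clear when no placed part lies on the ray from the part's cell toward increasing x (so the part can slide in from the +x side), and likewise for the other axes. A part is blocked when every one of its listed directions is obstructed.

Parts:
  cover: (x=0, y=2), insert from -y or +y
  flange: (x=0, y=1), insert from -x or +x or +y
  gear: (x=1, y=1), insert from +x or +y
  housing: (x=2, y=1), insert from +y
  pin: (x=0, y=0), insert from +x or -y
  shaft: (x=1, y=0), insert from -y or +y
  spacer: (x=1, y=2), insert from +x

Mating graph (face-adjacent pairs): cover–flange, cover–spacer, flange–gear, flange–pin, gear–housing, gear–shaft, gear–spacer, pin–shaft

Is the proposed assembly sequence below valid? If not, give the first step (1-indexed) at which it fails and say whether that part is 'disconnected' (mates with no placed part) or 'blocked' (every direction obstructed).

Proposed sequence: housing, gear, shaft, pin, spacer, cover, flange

Valid

1. housing@(2, 1) [+y clear] — {housing}
2. gear@(1, 1) [+y clear] — {gear, housing}
3. shaft@(1, 0) [-y clear] — {gear, housing, shaft}
4. pin@(0, 0) [-y clear] — {gear, housing, pin, shaft}
5. spacer@(1, 2) [+x clear] — {gear, housing, pin, shaft, spacer}
6. cover@(0, 2) [+y clear] — {cover, gear, housing, pin, shaft, spacer}
7. flange@(0, 1) [-x clear] — {cover, flange, gear, housing, pin, shaft, spacer}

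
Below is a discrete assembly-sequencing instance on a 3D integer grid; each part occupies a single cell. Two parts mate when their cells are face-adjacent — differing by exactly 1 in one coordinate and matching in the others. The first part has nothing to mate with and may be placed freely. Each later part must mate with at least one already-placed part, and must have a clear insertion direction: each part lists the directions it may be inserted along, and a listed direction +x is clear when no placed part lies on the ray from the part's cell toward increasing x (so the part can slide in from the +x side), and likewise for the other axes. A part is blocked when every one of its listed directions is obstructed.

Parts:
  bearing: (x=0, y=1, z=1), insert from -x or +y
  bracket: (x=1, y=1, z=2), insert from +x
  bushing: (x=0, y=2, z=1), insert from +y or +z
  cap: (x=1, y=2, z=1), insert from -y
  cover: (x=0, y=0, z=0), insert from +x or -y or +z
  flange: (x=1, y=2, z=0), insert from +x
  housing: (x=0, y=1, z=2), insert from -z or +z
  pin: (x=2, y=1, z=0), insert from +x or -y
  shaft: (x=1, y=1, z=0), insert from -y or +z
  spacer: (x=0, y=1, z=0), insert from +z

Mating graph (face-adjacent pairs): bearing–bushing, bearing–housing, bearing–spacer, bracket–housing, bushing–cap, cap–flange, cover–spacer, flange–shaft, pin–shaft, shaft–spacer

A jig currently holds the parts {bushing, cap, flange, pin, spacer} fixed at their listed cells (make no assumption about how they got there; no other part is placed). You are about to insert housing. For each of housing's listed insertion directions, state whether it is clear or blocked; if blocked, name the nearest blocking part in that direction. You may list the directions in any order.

+z: clear; -z: blocked by spacer

-z: nearest on ray is spacer@(0, 1, 0) ⇒ blocked
+z: ray from housing(0, 1, 2) has no placed part ⇒ clear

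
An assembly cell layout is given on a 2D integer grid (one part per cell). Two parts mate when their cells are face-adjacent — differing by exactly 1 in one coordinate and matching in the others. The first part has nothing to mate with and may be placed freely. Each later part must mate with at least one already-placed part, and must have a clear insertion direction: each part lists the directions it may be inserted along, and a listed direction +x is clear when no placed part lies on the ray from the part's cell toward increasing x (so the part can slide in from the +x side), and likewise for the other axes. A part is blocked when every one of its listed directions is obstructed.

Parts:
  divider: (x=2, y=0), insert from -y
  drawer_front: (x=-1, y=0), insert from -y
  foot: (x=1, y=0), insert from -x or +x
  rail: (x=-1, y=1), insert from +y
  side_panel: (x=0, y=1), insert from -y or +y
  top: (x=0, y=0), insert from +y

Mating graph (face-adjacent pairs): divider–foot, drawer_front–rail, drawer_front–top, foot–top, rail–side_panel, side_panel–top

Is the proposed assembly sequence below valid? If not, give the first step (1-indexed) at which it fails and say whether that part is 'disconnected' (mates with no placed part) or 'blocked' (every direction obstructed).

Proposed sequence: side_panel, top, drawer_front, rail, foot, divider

Invalid at step 2 (blocked)

1. side_panel@(0, 1) [-y clear] — {side_panel}
2. top@(0, 0) — +y all obstructed ⇒ blocked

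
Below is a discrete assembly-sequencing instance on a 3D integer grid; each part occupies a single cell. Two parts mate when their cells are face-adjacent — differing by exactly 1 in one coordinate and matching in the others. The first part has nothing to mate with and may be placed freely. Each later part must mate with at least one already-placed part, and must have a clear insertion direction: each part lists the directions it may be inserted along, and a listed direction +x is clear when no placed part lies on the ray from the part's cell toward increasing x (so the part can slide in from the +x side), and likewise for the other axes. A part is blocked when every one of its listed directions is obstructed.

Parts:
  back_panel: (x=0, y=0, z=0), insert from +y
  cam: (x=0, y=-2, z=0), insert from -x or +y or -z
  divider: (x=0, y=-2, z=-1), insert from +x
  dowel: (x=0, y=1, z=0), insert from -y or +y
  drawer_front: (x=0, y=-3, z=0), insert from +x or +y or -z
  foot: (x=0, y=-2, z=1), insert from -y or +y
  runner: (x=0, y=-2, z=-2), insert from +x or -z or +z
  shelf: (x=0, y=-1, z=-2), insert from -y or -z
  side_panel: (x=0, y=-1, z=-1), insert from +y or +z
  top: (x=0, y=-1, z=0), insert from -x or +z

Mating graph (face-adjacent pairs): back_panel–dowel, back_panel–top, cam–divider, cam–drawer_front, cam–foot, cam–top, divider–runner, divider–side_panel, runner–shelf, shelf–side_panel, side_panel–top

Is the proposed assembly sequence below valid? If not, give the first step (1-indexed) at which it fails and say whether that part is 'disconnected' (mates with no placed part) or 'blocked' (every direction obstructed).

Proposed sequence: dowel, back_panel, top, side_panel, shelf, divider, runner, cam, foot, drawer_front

1. dowel@(0, 1, 0) [-y clear] — {dowel}
2. back_panel@(0, 0, 0) — +y all obstructed ⇒ blocked

Invalid at step 2 (blocked)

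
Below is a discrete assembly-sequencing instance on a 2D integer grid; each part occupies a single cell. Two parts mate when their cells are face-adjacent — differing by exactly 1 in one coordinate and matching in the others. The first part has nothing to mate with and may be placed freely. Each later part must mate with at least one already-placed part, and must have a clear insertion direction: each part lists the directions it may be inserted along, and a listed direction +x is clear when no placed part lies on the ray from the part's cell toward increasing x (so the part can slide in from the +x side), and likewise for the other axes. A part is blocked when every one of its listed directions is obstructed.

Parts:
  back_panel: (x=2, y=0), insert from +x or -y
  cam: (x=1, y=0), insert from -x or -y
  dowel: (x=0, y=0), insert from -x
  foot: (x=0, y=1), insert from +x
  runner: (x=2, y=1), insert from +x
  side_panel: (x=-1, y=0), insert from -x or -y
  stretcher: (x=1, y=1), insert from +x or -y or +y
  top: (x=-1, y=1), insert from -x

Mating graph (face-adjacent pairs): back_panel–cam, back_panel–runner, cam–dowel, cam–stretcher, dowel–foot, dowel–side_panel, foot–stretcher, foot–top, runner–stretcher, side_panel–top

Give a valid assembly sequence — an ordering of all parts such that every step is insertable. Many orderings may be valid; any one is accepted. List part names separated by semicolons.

top; foot; dowel; side_panel; cam; back_panel; runner; stretcher

1. top@(-1, 1) [-x clear] — {top}
2. foot@(0, 1) [+x clear] — {foot, top}
3. dowel@(0, 0) [-x clear] — {dowel, foot, top}
4. side_panel@(-1, 0) [-x clear] — {dowel, foot, side_panel, top}
5. cam@(1, 0) [-y clear] — {cam, dowel, foot, side_panel, top}
6. back_panel@(2, 0) [+x clear] — {back_panel, cam, dowel, foot, side_panel, top}
7. runner@(2, 1) [+x clear] — {back_panel, cam, dowel, foot, runner, side_panel, top}
8. stretcher@(1, 1) [+y clear] — {back_panel, cam, dowel, foot, runner, side_panel, stretcher, top}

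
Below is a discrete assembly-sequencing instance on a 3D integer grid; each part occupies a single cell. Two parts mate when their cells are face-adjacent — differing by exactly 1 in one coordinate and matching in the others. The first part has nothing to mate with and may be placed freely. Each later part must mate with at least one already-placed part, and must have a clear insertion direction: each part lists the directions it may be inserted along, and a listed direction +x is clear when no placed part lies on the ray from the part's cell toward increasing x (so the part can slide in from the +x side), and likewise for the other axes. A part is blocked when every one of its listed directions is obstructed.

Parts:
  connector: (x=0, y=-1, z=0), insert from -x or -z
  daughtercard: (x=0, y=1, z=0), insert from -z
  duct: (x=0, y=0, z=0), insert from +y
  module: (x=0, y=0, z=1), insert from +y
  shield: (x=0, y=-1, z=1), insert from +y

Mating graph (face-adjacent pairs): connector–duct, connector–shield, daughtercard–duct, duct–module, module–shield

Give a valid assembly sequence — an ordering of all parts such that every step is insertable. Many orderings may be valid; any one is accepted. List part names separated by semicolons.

duct; connector; daughtercard; shield; module

1. duct@(0, 0, 0) [+y clear] — {duct}
2. connector@(0, -1, 0) [-x clear] — {connector, duct}
3. daughtercard@(0, 1, 0) [-z clear] — {connector, daughtercard, duct}
4. shield@(0, -1, 1) [+y clear] — {connector, daughtercard, duct, shield}
5. module@(0, 0, 1) [+y clear] — {connector, daughtercard, duct, module, shield}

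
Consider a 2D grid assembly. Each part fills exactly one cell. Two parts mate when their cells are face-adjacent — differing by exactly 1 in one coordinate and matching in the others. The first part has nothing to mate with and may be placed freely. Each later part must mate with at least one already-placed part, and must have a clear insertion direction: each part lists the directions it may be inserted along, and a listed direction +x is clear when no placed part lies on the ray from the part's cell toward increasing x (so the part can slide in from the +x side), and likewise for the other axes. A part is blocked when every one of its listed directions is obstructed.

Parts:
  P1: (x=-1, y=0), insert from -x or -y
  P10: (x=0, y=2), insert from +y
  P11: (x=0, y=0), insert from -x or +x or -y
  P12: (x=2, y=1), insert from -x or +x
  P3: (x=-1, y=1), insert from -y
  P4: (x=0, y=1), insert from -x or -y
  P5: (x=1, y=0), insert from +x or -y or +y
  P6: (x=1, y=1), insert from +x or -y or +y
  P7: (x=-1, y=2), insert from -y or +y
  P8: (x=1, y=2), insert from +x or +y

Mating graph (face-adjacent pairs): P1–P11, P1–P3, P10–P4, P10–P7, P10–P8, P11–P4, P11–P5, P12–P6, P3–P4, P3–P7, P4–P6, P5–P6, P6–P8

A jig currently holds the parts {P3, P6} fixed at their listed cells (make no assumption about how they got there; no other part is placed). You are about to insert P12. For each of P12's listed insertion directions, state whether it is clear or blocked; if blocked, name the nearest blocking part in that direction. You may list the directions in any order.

+x: clear; -x: blocked by P6

-x: nearest on ray is P6@(1, 1) ⇒ blocked
+x: ray from P12(2, 1) has no placed part ⇒ clear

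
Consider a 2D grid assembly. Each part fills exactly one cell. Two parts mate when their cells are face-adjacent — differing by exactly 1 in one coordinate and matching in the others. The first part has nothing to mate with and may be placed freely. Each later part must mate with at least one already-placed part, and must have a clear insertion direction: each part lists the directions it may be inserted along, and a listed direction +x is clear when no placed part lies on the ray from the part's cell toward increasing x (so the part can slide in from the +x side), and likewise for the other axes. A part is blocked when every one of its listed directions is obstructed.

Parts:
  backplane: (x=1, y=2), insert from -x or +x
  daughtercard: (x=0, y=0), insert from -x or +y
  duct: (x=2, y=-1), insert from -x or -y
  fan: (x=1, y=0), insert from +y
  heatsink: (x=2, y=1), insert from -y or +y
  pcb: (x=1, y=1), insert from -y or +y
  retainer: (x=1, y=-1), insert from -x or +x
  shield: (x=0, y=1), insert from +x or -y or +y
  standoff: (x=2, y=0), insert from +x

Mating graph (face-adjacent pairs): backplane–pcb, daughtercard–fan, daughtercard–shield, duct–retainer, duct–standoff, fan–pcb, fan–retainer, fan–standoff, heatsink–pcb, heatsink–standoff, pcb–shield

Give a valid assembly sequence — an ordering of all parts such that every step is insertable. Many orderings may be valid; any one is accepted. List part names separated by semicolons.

shield; daughtercard; fan; retainer; standoff; heatsink; pcb; duct; backplane

1. shield@(0, 1) [+x clear] — {shield}
2. daughtercard@(0, 0) [-x clear] — {daughtercard, shield}
3. fan@(1, 0) [+y clear] — {daughtercard, fan, shield}
4. retainer@(1, -1) [-x clear] — {daughtercard, fan, retainer, shield}
5. standoff@(2, 0) [+x clear] — {daughtercard, fan, retainer, shield, standoff}
6. heatsink@(2, 1) [+y clear] — {daughtercard, fan, heatsink, retainer, shield, standoff}
7. pcb@(1, 1) [+y clear] — {daughtercard, fan, heatsink, pcb, retainer, shield, standoff}
8. duct@(2, -1) [-y clear] — {daughtercard, duct, fan, heatsink, pcb, retainer, shield, standoff}
9. backplane@(1, 2) [-x clear] — {backplane, daughtercard, duct, fan, heatsink, pcb, retainer, shield, standoff}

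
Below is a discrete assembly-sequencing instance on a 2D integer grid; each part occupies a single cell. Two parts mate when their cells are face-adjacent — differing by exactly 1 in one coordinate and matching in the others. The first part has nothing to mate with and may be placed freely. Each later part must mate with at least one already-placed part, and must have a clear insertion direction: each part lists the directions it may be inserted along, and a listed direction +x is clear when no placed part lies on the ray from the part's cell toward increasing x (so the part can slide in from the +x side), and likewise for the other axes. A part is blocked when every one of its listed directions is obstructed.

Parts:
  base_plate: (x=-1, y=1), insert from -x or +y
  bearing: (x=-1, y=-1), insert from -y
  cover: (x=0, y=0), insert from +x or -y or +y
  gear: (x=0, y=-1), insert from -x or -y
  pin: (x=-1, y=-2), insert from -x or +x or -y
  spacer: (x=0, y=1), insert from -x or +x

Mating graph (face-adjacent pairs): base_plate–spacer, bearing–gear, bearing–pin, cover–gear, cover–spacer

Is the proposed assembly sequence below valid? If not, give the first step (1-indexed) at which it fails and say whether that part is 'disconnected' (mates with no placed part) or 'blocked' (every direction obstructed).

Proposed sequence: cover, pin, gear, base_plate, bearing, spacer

1. cover@(0, 0) [+x clear] — {cover}
2. pin@(-1, -2) — no placed neighbour ⇒ disconnected

Invalid at step 2 (disconnected)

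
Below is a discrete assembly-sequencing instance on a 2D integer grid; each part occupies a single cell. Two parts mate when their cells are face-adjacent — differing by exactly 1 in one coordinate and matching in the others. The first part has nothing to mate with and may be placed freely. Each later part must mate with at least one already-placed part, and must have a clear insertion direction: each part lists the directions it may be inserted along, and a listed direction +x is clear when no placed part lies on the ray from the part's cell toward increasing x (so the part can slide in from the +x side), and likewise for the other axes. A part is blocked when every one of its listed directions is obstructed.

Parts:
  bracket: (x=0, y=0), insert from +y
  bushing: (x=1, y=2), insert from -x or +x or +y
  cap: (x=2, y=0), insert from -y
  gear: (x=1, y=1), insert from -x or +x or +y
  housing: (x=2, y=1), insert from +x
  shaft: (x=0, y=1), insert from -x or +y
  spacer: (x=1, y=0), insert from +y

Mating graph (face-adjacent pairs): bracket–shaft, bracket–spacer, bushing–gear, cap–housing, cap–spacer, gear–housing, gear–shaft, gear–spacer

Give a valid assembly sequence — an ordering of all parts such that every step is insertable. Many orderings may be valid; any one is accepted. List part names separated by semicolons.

cap; housing; spacer; bracket; shaft; gear; bushing

1. cap@(2, 0) [-y clear] — {cap}
2. housing@(2, 1) [+x clear] — {cap, housing}
3. spacer@(1, 0) [+y clear] — {cap, housing, spacer}
4. bracket@(0, 0) [+y clear] — {bracket, cap, housing, spacer}
5. shaft@(0, 1) [-x clear] — {bracket, cap, housing, shaft, spacer}
6. gear@(1, 1) [+y clear] — {bracket, cap, gear, housing, shaft, spacer}
7. bushing@(1, 2) [-x clear] — {bracket, bushing, cap, gear, housing, shaft, spacer}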